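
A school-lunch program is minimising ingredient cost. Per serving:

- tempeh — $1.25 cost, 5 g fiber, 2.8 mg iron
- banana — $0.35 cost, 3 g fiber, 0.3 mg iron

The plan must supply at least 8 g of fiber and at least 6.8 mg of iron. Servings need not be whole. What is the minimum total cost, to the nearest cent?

Check every corner: each single food scaled to meet both minima, and each pair solved so both constraints bind.
tempeh only: max(8/5, 6.8/2.8) = 2.429 servings → $3.04.
banana only: max(8/3, 6.8/0.3) = 22.67 servings → $7.93.
tempeh + banana: the both-tight solution has a negative serving — not a feasible corner.
The minimum over all feasible corners is $3.04.

$3.04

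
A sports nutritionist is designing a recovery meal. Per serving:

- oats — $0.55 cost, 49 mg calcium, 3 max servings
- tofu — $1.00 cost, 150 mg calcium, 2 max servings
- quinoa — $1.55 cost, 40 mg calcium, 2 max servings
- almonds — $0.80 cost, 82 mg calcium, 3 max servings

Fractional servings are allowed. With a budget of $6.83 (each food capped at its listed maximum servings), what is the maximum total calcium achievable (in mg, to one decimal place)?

Calcium per dollar: tofu 150, almonds 102.5, oats 89.09, quinoa 25.81.
Take 2 servings of tofu: spends $2.00, +300.0 mg calcium (running total 300.0 mg).
Take 3 servings of almonds: spends $2.40, +246.0 mg calcium (running total 546.0 mg).
Take 3 servings of oats: spends $1.65, +147.0 mg calcium (running total 693.0 mg).
Take 0.5032 servings of quinoa: spends $0.78, +20.1 mg calcium (running total 713.1 mg).
Filling greedily by calcium-per-dollar is optimal for one linear limit, giving 713.1 mg.

713.1 mg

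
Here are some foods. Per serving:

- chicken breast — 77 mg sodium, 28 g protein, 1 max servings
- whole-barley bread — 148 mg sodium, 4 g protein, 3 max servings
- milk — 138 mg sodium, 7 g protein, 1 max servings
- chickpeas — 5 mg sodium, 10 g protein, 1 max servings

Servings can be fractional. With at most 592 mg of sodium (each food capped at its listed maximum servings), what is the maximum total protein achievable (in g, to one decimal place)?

55.1 g

Protein per mg sodium: chickpeas 2, chicken breast 0.3636, milk 0.05072, whole-barley bread 0.02703.
Take 1 serving of chickpeas: uses 5 mg sodium, +10.0 g protein (running total 10.0 g).
Take 1 serving of chicken breast: uses 77 mg sodium, +28.0 g protein (running total 38.0 g).
Take 1 serving of milk: uses 138 mg sodium, +7.0 g protein (running total 45.0 g).
Take 2.514 servings of whole-barley bread: uses 372 mg sodium, +10.1 g protein (running total 55.1 g).
Greedy by best ratio exhausts the sodium allowance optimally: 55.1 g.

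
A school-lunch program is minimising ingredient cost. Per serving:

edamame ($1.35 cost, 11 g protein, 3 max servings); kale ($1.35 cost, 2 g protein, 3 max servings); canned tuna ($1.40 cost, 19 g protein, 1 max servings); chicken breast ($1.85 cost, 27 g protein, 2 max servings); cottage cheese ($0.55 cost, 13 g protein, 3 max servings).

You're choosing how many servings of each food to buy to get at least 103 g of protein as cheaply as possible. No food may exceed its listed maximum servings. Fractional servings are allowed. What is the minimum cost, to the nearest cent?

$6.09

Cost per g of protein: cottage cheese $0.0423, chicken breast $0.0685, canned tuna $0.0737, edamame $0.1227, kale $0.6750.
Take 3 servings of cottage cheese: +39.0 g protein for $1.65 (total $1.65, still need 64.0 g).
Take 2 servings of chicken breast: +54.0 g protein for $3.70 (total $5.35, still need 10.0 g).
Take 0.5263 servings of canned tuna: +10.0 g protein for $0.74 (total $6.09, still need 0.0 g).
Filling from the cheapest source first is optimal under one linear minimum: $6.09.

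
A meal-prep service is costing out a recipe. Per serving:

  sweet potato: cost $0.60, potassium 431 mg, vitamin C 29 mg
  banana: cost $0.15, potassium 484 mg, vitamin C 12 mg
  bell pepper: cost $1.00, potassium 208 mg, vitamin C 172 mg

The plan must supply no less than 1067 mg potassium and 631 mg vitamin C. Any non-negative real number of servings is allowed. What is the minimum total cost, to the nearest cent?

$3.72

Minimising a linear cost over {potassium ≥ 1067, vitamin C ≥ 631, servings ≥ 0} — the optimum is at a vertex, using one or two foods.
sweet potato only: max(1067/431, 631/29) = 21.76 servings → $13.06.
banana only: max(1067/484, 631/12) = 52.58 servings → $7.89.
bell pepper only: max(1067/208, 631/172) = 5.13 servings → $5.13.
sweet potato + banana with both targets exact would need a negative amount; discard.
sweet potato + bell pepper with both tight: 0.7676 servings and 3.539 servings → $4.00.
banana + bell pepper with both tight: 0.6474 servings and 3.623 servings → $3.72.
So the least-cost plan costs $3.72.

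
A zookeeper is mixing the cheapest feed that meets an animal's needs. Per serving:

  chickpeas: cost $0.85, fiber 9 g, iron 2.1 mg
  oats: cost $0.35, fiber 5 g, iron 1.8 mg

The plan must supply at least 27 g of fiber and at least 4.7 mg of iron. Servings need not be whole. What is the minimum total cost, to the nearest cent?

The cheapest plan sits at a corner of the feasible region — with two constraints it uses at most two foods.
chickpeas only: max(27/9, 4.7/2.1) = 3 servings → $2.55.
oats only: max(27/5, 4.7/1.8) = 5.4 servings → $1.89.
chickpeas + oats with both targets exact would need a negative amount; discard.
The minimum over all feasible corners is $1.89.

$1.89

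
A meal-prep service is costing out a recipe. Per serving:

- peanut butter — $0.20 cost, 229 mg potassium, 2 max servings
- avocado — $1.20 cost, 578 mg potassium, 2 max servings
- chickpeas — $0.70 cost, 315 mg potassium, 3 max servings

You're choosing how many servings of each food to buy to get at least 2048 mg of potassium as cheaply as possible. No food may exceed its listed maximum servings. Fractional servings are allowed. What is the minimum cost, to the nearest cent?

Cost per mg of potassium: peanut butter $0.0009, avocado $0.0021, chickpeas $0.0022.
Take 2 servings of peanut butter: +458.0 mg potassium for $0.40 (total $0.40, still need 1590.0 mg).
Take 2 servings of avocado: +1156.0 mg potassium for $2.40 (total $2.80, still need 434.0 mg).
Take 1.378 servings of chickpeas: +434.0 mg potassium for $0.96 (total $3.76, still need 0.0 mg).
Filling from the cheapest source first is optimal under one linear minimum: $3.76.

$3.76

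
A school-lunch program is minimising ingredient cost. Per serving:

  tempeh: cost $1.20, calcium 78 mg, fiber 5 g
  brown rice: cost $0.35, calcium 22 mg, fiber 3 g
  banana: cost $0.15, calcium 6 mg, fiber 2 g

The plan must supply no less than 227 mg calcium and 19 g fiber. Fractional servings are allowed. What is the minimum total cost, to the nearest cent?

Two binding constraints pin down two serving amounts, so the optimal mix uses at most two foods. The candidates are each food alone (scaled to the tighter of calcium/fiber) and each pair with both constraints tight.
tempeh only: max(227/78, 19/5) = 3.8 servings → $4.56.
brown rice only: max(227/22, 19/3) = 10.32 servings → $3.61.
banana only: max(227/6, 19/2) = 37.83 servings → $5.67.
tempeh + brown rice with both tight: 2.121 servings and 2.798 servings → $3.52.
tempeh + banana with both tight: 2.698 servings and 2.754 servings → $3.65.
brown rice + banana: the both-tight solution has a negative serving — not a feasible corner.
Cheapest feasible corner: $3.52.

$3.52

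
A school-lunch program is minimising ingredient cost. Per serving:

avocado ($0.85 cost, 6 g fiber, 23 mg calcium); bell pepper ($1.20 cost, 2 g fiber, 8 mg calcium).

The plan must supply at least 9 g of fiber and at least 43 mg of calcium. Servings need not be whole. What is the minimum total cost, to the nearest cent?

$1.59

An LP optimum is at a vertex; with two nutrient constraints at most two foods are used. Check each candidate.
avocado only: max(9/6, 43/23) = 1.87 servings → $1.59.
bell pepper only: max(9/2, 43/8) = 5.375 servings → $6.45.
avocado + bell pepper: the both-tight solution has a negative serving — not a feasible corner.
The minimum over all feasible corners is $1.59.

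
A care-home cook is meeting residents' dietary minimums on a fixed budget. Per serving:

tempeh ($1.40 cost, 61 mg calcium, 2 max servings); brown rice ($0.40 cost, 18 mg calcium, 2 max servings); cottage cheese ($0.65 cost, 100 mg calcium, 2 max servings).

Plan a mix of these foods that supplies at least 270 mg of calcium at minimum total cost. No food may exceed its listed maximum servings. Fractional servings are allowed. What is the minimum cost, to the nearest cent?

Cost per mg of calcium: cottage cheese $0.0065, brown rice $0.0222, tempeh $0.0230.
Take 2 servings of cottage cheese: +200.0 mg calcium for $1.30 (total $1.30, still need 70.0 mg).
Take 2 servings of brown rice: +36.0 mg calcium for $0.80 (total $2.10, still need 34.0 mg).
Take 0.5574 servings of tempeh: +34.0 mg calcium for $0.78 (total $2.88, still need 0.0 mg).
Filling from the cheapest source first is optimal under one linear minimum: $2.88.

$2.88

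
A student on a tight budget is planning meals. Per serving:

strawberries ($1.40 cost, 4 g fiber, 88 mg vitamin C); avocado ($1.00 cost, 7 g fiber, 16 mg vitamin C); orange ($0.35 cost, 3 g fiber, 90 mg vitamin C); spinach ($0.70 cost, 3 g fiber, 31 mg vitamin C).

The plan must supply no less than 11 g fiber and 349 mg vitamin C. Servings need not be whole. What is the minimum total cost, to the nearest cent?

$1.36

The cheapest plan sits at a corner of the feasible region — with two constraints it uses at most two foods.
strawberries only: max(11/4, 349/88) = 3.966 servings → $5.55.
avocado only: max(11/7, 349/16) = 21.81 servings → $21.81.
orange only: max(11/3, 349/90) = 3.878 servings → $1.36.
spinach only: max(11/3, 349/31) = 11.26 servings → $7.88.
strawberries + avocado: intersection lies outside the first quadrant.
strawberries + orange: intersection lies outside the first quadrant.
strawberries + spinach: intersection lies outside the first quadrant.
avocado + orange: the both-tight solution has a negative serving — not a feasible corner.
avocado + spinach: intersection lies outside the first quadrant.
orange + spinach: the both-tight solution has a negative serving — not a feasible corner.
So the least-cost plan costs $1.36.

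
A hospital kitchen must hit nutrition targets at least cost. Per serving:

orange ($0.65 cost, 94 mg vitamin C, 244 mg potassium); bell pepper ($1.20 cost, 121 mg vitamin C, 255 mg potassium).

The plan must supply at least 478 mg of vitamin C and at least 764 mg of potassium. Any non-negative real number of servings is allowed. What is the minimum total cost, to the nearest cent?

At the optimum either one food covers both requirements or two foods hit both targets exactly; no other combination can be cheaper.
orange only: max(478/94, 764/244) = 5.085 servings → $3.31.
bell pepper only: max(478/121, 764/255) = 3.95 servings → $4.74.
orange + bell pepper: the both-tight solution has a negative serving — not a feasible corner.
So the least-cost plan costs $3.31.

$3.31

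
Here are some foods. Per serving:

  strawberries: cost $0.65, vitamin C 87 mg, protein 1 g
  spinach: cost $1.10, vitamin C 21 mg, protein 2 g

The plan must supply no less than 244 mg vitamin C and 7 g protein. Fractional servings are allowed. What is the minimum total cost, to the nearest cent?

$4.07

Check every corner: each single food scaled to meet both minima, and each pair solved so both constraints bind.
strawberries only: max(244/87, 7/1) = 7 servings → $4.55.
spinach only: max(244/21, 7/2) = 11.62 servings → $12.78.
strawberries + spinach with both tight: 2.229 servings and 2.386 servings → $4.07.
Cheapest feasible corner: $4.07.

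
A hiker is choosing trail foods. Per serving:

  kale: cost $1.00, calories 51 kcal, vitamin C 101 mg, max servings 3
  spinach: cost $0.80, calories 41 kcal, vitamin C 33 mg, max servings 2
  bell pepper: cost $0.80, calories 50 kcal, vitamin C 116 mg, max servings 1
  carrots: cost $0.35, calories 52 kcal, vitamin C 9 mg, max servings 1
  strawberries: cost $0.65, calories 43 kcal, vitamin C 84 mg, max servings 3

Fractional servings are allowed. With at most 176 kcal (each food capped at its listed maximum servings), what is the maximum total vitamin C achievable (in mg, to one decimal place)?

365.5 mg

Vitamin C per kcal: bell pepper 2.32, kale 1.98, strawberries 1.953, spinach 0.8049, carrots 0.1731.
Take 1 serving of bell pepper: uses 50 kcal, +116.0 mg vitamin C (running total 116.0 mg).
Take 2.471 servings of kale: uses 126 kcal, +249.5 mg vitamin C (running total 365.5 mg).
Greedy by best ratio exhausts the calories allowance optimally: 365.5 mg.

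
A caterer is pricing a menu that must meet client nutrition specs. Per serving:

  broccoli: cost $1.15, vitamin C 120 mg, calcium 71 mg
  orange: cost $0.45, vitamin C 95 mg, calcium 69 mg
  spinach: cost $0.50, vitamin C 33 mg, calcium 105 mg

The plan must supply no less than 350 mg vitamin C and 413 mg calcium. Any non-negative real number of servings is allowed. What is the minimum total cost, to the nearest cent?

For a min-cost LP with two ≥-constraints, a basic feasible solution has at most two positive variables.
broccoli only: max(350/120, 413/71) = 5.817 servings → $6.69.
orange only: max(350/95, 413/69) = 5.986 servings → $2.69.
spinach only: max(350/33, 413/105) = 10.61 servings → $5.30.
broccoli + orange: intersection lies outside the first quadrant.
broccoli + spinach with both tight: 2.254 servings and 2.409 servings → $3.80.
orange + spinach with both tight: 3.004 servings and 1.96 servings → $2.33.
So the least-cost plan costs $2.33.

$2.33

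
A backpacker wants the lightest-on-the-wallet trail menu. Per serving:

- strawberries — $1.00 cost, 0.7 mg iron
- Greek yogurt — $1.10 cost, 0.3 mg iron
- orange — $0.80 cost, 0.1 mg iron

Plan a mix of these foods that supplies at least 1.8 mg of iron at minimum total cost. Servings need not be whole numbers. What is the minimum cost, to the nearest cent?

Cost per mg of iron: strawberries $1.4286, Greek yogurt $3.6667, orange $8.0000.
With no serving limits, use only strawberries: 1.8 mg / 0.7 mg = 2.571 servings × $1.00 = $2.57.

$2.57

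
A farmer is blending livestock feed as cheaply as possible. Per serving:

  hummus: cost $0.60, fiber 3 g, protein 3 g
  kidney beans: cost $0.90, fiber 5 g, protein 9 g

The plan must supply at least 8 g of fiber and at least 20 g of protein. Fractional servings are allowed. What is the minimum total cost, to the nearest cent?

For a min-cost LP with two ≥-constraints, a basic feasible solution has at most two positive variables.
hummus only: max(8/3, 20/3) = 6.667 servings → $4.00.
kidney beans only: max(8/5, 20/9) = 2.222 servings → $2.00.
hummus + kidney beans with both targets exact would need a negative amount; discard.
The minimum over all feasible corners is $2.00.

$2.00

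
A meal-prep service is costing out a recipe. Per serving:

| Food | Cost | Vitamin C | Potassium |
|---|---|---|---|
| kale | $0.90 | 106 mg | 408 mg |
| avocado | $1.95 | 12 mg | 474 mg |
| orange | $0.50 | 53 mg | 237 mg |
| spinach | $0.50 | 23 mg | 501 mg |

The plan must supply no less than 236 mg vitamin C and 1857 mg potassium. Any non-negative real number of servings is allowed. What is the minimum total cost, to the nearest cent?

For a min-cost LP with two ≥-constraints, a basic feasible solution has at most two positive variables.
kale only: max(236/106, 1857/408) = 4.551 servings → $4.10.
avocado only: max(236/12, 1857/474) = 19.67 servings → $38.35.
orange only: max(236/53, 1857/237) = 7.835 servings → $3.92.
spinach only: max(236/23, 1857/501) = 10.26 servings → $5.13.
kale + avocado with both tight: 1.975 servings and 2.217 servings → $6.10.
kale + orange: the both-tight solution has a negative serving — not a feasible corner.
kale + spinach with both tight: 1.727 servings and 2.3 servings → $2.70.
avocado + orange with both tight: 1.907 servings and 4.021 servings → $5.73.
avocado + spinach: the both-tight solution has a negative serving — not a feasible corner.
orange + spinach with both tight: 3.579 servings and 2.014 servings → $2.80.
Cheapest feasible corner: $2.70.

$2.70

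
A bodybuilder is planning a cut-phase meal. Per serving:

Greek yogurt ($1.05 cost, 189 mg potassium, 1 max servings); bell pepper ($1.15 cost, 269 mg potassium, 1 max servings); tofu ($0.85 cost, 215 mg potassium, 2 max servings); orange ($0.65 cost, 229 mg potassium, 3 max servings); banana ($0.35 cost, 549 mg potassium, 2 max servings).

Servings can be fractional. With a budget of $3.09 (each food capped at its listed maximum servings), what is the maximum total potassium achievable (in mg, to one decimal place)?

1896.3 mg

Potassium per dollar: banana 1569, orange 352.3, tofu 252.9, bell pepper 233.9, Greek yogurt 180.
Take 2 servings of banana: spends $0.70, +1098.0 mg potassium (running total 1098.0 mg).
Take 3 servings of orange: spends $1.95, +687.0 mg potassium (running total 1785.0 mg).
Take 0.5176 servings of tofu: spends $0.44, +111.3 mg potassium (running total 1896.3 mg).
Filling greedily by potassium-per-dollar is optimal for one linear limit, giving 1896.3 mg.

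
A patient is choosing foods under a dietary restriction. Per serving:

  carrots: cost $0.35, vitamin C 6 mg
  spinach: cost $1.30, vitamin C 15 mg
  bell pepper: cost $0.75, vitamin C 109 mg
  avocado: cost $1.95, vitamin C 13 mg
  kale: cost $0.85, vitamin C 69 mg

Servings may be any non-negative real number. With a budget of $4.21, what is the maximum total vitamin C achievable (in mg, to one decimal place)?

611.9 mg

Vitamin C per dollar: bell pepper 145.3, kale 81.18, carrots 17.14, spinach 11.54, avocado 6.667.
With no serving limits, spend the whole cost allowance on bell pepper: $4.21 / $0.75 × 109 mg = 611.9 mg.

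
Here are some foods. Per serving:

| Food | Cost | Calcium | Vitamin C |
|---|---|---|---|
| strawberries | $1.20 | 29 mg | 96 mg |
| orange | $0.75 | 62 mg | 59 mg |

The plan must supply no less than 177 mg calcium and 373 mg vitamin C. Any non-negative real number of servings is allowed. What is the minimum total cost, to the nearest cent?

An LP optimum is at a vertex; with two nutrient constraints at most two foods are used. Check each candidate.
strawberries only: max(177/29, 373/96) = 6.103 servings → $7.32.
orange only: max(177/62, 373/59) = 6.322 servings → $4.74.
strawberries + orange with both tight: 2.991 servings and 1.456 servings → $4.68.
The minimum over all feasible corners is $4.68.

$4.68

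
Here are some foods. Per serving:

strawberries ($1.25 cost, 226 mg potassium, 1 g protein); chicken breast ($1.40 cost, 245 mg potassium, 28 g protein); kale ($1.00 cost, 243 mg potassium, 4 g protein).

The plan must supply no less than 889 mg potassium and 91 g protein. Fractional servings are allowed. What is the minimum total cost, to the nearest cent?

$4.91

Check every corner: each single food scaled to meet both minima, and each pair solved so both constraints bind.
strawberries only: max(889/226, 91/1) = 91 servings → $113.75.
chicken breast only: max(889/245, 91/28) = 3.629 servings → $5.08.
kale only: max(889/243, 91/4) = 22.75 servings → $22.75.
strawberries + chicken breast with both tight: 0.4269 servings and 3.235 servings → $5.06.
strawberries + kale with both targets exact would need a negative amount; discard.
chicken breast + kale with both tight: 3.186 servings and 0.4459 servings → $4.91.
So the least-cost plan costs $4.91.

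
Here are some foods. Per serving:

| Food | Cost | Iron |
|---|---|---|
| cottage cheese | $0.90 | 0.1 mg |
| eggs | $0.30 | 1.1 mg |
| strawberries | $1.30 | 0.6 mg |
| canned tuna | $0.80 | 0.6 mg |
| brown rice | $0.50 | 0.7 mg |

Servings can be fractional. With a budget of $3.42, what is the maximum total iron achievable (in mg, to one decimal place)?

Iron per dollar: eggs 3.667, brown rice 1.4, canned tuna 0.75, strawberries 0.4615, cottage cheese 0.1111.
With no serving limits, spend the whole cost allowance on eggs: $3.42 / $0.30 × 1.1 mg = 12.5 mg.

12.5 mg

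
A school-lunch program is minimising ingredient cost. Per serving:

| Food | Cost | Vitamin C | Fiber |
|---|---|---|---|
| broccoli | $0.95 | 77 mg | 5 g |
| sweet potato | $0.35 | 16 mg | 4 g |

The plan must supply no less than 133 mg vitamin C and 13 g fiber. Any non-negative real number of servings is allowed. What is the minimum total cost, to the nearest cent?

An LP optimum is at a vertex; with two nutrient constraints at most two foods are used. Check each candidate.
broccoli only: max(133/77, 13/5) = 2.6 servings → $2.47.
sweet potato only: max(133/16, 13/4) = 8.312 servings → $2.91.
broccoli + sweet potato with both tight: 1.421 servings and 1.474 servings → $1.87.
The minimum over all feasible corners is $1.87.

$1.87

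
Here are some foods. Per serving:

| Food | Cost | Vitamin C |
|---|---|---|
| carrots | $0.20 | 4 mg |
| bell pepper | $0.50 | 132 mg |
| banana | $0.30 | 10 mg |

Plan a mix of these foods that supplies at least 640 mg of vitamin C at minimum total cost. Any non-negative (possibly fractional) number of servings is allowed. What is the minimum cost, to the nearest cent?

Cost per mg of vitamin C: bell pepper $0.0038, banana $0.0300, carrots $0.0500.
With no serving limits, use only bell pepper: 640 mg / 132 mg = 4.848 servings × $0.50 = $2.42.

$2.42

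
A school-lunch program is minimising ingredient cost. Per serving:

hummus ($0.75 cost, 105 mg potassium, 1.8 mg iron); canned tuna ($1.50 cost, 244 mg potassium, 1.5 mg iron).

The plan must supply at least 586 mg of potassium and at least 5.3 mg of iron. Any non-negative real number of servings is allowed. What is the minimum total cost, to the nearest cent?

$3.76

Minimising a linear cost over {potassium ≥ 586, iron ≥ 5.3, servings ≥ 0} — the optimum is at a vertex, using one or two foods.
hummus only: max(586/105, 5.3/1.8) = 5.581 servings → $4.19.
canned tuna only: max(586/244, 5.3/1.5) = 3.533 servings → $5.30.
hummus + canned tuna with both tight: 1.47 servings and 1.769 servings → $3.76.
So the least-cost plan costs $3.76.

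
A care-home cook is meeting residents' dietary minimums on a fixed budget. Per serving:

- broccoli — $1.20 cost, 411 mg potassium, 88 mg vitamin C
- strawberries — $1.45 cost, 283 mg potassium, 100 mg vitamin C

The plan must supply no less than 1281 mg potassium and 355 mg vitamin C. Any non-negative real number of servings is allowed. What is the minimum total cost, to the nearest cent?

$4.84

For a min-cost LP with two ≥-constraints, a basic feasible solution has at most two positive variables.
broccoli only: max(1281/411, 355/88) = 4.034 servings → $4.84.
strawberries only: max(1281/283, 355/100) = 4.527 servings → $6.56.
broccoli + strawberries with both tight: 1.706 servings and 2.048 servings → $5.02.
So the least-cost plan costs $4.84.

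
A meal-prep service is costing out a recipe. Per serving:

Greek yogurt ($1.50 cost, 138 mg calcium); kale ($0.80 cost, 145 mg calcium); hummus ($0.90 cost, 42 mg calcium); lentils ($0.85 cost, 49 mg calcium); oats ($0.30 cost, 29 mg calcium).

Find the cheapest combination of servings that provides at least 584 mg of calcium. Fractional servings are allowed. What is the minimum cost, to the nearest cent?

$3.22

Cost per mg of calcium: kale $0.0055, oats $0.0103, Greek yogurt $0.0109, lentils $0.0173, hummus $0.0214.
With no serving limits, use only kale: 584 mg / 145 mg = 4.028 servings × $0.80 = $3.22.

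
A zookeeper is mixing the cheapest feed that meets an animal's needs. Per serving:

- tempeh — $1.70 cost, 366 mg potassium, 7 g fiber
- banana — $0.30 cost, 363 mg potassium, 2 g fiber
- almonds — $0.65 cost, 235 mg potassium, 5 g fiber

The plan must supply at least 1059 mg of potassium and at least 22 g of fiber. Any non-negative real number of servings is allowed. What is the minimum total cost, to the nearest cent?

$2.86

For a min-cost LP with two ≥-constraints, a basic feasible solution has at most two positive variables.
tempeh only: max(1059/366, 22/7) = 3.143 servings → $5.34.
banana only: max(1059/363, 22/2) = 11 servings → $3.30.
almonds only: max(1059/235, 22/5) = 4.506 servings → $2.93.
tempeh + banana with both targets exact would need a negative amount; discard.
tempeh + almonds with both tight: 0.6757 servings and 3.454 servings → $3.39.
banana + almonds with both tight: 0.09294 servings and 4.363 servings → $2.86.
Cheapest feasible corner: $2.86.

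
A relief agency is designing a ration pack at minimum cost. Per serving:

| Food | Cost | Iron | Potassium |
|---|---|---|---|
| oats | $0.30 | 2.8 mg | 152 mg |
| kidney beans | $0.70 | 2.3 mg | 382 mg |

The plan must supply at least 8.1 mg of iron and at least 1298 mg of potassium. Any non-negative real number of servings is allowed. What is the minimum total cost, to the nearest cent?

$2.38

With two linear requirements the optimum uses one or two foods; enumerate the corners.
oats only: max(8.1/2.8, 1298/152) = 8.539 servings → $2.56.
kidney beans only: max(8.1/2.3, 1298/382) = 3.522 servings → $2.47.
oats + kidney beans with both tight: 0.1511 servings and 3.338 servings → $2.38.
The minimum over all feasible corners is $2.38.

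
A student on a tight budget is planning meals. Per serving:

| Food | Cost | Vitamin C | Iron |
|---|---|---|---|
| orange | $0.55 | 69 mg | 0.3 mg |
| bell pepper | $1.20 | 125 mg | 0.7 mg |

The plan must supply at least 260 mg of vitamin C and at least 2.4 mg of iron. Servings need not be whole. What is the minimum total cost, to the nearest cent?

Minimising a linear cost over {vitamin C ≥ 260, iron ≥ 2.4, servings ≥ 0} — the optimum is at a vertex, using one or two foods.
orange only: max(260/69, 2.4/0.3) = 8 servings → $4.40.
bell pepper only: max(260/125, 2.4/0.7) = 3.429 servings → $4.11.
orange + bell pepper with both targets exact would need a negative amount; discard.
Cheapest feasible corner: $4.11.

$4.11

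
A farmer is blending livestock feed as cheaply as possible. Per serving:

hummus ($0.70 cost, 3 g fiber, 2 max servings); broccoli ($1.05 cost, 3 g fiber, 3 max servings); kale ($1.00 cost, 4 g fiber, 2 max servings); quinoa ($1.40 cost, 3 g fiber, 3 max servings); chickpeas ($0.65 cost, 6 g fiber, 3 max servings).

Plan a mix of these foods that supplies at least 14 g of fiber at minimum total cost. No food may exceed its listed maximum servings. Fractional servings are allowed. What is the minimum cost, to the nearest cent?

Cost per g of fiber: chickpeas $0.1083, hummus $0.2333, kale $0.2500, broccoli $0.3500, quinoa $0.4667.
Take 2.333 servings of chickpeas: +14.0 g fiber for $1.52 (total $1.52, still need 0.0 g).
Greedy by cheapest-per-g is optimal for a single linear constraint, so the minimum cost is $1.52.

$1.52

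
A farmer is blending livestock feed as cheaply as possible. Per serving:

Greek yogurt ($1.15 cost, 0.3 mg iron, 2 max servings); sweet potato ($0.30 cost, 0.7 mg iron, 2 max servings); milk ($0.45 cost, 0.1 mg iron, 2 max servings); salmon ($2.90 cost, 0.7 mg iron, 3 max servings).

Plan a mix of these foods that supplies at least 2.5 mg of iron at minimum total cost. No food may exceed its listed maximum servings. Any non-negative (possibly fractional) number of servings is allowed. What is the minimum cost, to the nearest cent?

Cost per mg of iron: sweet potato $0.4286, Greek yogurt $3.8333, salmon $4.1429, milk $4.5000.
Take 2 servings of sweet potato: +1.4 mg iron for $0.60 (total $0.60, still need 1.1 mg).
Take 2 servings of Greek yogurt: +0.6 mg iron for $2.30 (total $2.90, still need 0.5 mg).
Take 0.7143 servings of salmon: +0.5 mg iron for $2.07 (total $4.97, still need 0.0 mg).
Filling from the cheapest source first is optimal under one linear minimum: $4.97.

$4.97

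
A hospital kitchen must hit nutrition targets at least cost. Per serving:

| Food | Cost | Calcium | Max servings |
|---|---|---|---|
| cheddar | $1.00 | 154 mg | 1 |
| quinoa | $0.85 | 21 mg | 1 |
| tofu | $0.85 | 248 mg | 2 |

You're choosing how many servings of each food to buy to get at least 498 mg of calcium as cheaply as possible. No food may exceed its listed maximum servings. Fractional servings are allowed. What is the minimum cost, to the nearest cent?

Cost per mg of calcium: tofu $0.0034, cheddar $0.0065, quinoa $0.0405.
Take 2 servings of tofu: +496.0 mg calcium for $1.70 (total $1.70, still need 2.0 mg).
Take 0.01299 servings of cheddar: +2.0 mg calcium for $0.01 (total $1.71, still need 0.0 mg).
Greedy by cheapest-per-mg is optimal for a single linear constraint, so the minimum cost is $1.71.

$1.71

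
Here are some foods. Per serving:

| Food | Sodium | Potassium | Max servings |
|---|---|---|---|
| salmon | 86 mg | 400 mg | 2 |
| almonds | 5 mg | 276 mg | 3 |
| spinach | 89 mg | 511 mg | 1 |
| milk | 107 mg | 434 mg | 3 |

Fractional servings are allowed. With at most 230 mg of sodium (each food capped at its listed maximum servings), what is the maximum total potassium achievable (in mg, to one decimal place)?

Potassium per mg sodium: almonds 55.2, spinach 5.742, salmon 4.651, milk 4.056.
Take 3 servings of almonds: uses 15 mg sodium, +828.0 mg potassium (running total 828.0 mg).
Take 1 serving of spinach: uses 89 mg sodium, +511.0 mg potassium (running total 1339.0 mg).
Take 1.465 servings of salmon: uses 126 mg sodium, +586.0 mg potassium (running total 1925.0 mg).
Greedy by best ratio exhausts the sodium allowance optimally: 1925.0 mg.

1925.0 mg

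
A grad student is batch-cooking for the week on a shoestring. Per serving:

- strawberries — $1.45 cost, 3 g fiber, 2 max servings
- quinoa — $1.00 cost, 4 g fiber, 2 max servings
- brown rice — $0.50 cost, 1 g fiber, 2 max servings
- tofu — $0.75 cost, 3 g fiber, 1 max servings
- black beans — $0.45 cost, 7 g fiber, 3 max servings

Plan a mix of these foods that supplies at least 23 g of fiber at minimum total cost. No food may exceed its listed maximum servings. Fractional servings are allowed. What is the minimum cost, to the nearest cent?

Cost per g of fiber: black beans $0.0643, quinoa $0.2500, tofu $0.2500, strawberries $0.4833, brown rice $0.5000.
Take 3 servings of black beans: +21.0 g fiber for $1.35 (total $1.35, still need 2.0 g).
Take 0.5 servings of quinoa: +2.0 g fiber for $0.50 (total $1.85, still need 0.0 g).
Greedy by cheapest-per-g is optimal for a single linear constraint, so the minimum cost is $1.85.

$1.85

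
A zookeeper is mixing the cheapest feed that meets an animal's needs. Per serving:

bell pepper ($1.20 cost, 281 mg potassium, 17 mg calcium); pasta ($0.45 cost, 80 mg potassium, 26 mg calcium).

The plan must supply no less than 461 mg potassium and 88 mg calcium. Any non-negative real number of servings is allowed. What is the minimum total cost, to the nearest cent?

$2.28

bell pepper only: max(461/281, 88/17) = 5.176 servings → $6.21.
pasta only: max(461/80, 88/26) = 5.763 servings → $2.59.
bell pepper + pasta with both tight: 0.8318 servings and 2.841 servings → $2.28.
Cheapest feasible corner: $2.28.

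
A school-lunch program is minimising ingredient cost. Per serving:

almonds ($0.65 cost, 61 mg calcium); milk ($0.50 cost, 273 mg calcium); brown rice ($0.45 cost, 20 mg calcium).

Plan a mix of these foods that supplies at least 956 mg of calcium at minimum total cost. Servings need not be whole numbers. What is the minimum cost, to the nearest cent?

Cost per mg of calcium: milk $0.0018, almonds $0.0107, brown rice $0.0225.
With no serving limits, use only milk: 956 mg / 273 mg = 3.502 servings × $0.50 = $1.75.

$1.75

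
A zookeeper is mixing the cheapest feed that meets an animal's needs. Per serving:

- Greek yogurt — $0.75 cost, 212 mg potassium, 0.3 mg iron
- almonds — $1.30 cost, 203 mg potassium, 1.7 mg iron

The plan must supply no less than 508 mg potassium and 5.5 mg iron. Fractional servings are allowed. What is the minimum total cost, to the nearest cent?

$4.21

Two binding constraints pin down two serving amounts, so the optimal mix uses at most two foods. The candidates are each food alone (scaled to the tighter of potassium/iron) and each pair with both constraints tight.
Greek yogurt only: max(508/212, 5.5/0.3) = 18.33 servings → $13.75.
almonds only: max(508/203, 5.5/1.7) = 3.235 servings → $4.21.
Greek yogurt + almonds: the both-tight solution has a negative serving — not a feasible corner.
Cheapest feasible corner: $4.21.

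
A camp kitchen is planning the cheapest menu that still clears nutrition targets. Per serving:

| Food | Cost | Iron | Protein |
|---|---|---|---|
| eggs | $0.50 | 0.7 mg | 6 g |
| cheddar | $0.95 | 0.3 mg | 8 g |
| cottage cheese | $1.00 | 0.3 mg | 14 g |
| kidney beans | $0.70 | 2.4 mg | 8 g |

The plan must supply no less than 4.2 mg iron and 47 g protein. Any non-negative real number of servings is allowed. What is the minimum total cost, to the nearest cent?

$3.54

Minimising a linear cost over {iron ≥ 4.2, protein ≥ 47, servings ≥ 0} — the optimum is at a vertex, using one or two foods.
eggs only: max(4.2/0.7, 47/6) = 7.833 servings → $3.92.
cheddar only: max(4.2/0.3, 47/8) = 14 servings → $13.30.
cottage cheese only: max(4.2/0.3, 47/14) = 14 servings → $14.00.
kidney beans only: max(4.2/2.4, 47/8) = 5.875 servings → $4.11.
eggs + cheddar with both tight: 5.132 servings and 2.026 servings → $4.49.
eggs + cottage cheese with both tight: 5.588 servings and 0.9625 servings → $3.76.
eggs + kidney beans with both targets exact would need a negative amount; discard.
cheddar + cottage cheese: the both-tight solution has a negative serving — not a feasible corner.
cheddar + kidney beans with both tight: 4.714 servings and 1.161 servings → $5.29.
cottage cheese + kidney beans with both tight: 2.538 servings and 1.433 servings → $3.54.
Cheapest feasible corner: $3.54.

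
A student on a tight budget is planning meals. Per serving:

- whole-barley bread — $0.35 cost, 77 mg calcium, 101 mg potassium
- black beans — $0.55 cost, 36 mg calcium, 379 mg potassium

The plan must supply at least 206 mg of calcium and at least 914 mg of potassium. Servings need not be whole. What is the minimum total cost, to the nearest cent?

$1.69

With two linear requirements the optimum uses one or two foods; enumerate the corners.
whole-barley bread only: max(206/77, 914/101) = 9.05 servings → $3.17.
black beans only: max(206/36, 914/379) = 5.722 servings → $3.15.
whole-barley bread + black beans with both tight: 1.768 servings and 1.94 servings → $1.69.
So the least-cost plan costs $1.69.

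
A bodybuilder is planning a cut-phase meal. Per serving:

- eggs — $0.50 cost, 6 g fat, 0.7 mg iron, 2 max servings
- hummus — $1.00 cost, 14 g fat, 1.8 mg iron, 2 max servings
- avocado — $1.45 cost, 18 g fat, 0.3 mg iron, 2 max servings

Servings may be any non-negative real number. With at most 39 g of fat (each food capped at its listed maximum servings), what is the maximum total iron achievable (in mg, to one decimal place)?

4.9 mg

Iron per g fat: hummus 0.1286, eggs 0.1167, avocado 0.01667.
Take 2 servings of hummus: uses 28 g fat, +3.6 mg iron (running total 3.6 mg).
Take 1.833 servings of eggs: uses 11 g fat, +1.3 mg iron (running total 4.9 mg).
Filling greedily by iron-per-g fat is optimal for one linear limit, giving 4.9 mg.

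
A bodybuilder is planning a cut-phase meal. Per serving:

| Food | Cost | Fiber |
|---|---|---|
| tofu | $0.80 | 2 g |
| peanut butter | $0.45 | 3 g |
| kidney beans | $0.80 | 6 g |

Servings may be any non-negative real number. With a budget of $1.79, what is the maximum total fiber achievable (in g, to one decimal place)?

13.4 g

Fiber per dollar: kidney beans 7.5, peanut butter 6.667, tofu 2.5.
With no serving limits, spend the whole cost allowance on kidney beans: $1.79 / $0.80 × 6 g = 13.4 g.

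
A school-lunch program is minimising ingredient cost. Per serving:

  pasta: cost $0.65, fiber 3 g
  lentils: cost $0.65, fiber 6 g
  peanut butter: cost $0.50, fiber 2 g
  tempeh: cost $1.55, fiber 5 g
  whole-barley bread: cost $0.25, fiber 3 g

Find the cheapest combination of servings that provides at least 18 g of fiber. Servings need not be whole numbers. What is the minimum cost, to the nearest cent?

$1.50

Cost per g of fiber: whole-barley bread $0.0833, lentils $0.1083, pasta $0.2167, peanut butter $0.2500, tempeh $0.3100.
With no serving limits, use only whole-barley bread: 18 g / 3 g = 6 servings × $0.25 = $1.50.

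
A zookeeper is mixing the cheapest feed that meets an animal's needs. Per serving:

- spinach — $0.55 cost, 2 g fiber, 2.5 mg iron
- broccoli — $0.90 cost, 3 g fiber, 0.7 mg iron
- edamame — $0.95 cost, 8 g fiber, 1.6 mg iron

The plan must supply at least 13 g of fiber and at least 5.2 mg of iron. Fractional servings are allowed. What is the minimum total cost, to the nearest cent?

$1.93

Minimising a linear cost over {fiber ≥ 13, iron ≥ 5.2, servings ≥ 0} — the optimum is at a vertex, using one or two foods.
spinach only: max(13/2, 5.2/2.5) = 6.5 servings → $3.58.
broccoli only: max(13/3, 5.2/0.7) = 7.429 servings → $6.69.
edamame only: max(13/8, 5.2/1.6) = 3.25 servings → $3.09.
spinach + broccoli with both tight: 1.066 servings and 3.623 servings → $3.85.
spinach + edamame with both tight: 1.238 servings and 1.315 servings → $1.93.
broccoli + edamame: intersection lies outside the first quadrant.
The minimum over all feasible corners is $1.93.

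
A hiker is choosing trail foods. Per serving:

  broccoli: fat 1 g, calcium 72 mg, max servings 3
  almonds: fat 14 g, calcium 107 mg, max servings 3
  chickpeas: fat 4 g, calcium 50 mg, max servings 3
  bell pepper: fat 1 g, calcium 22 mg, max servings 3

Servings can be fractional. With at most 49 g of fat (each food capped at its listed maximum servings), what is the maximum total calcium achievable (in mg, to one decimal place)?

668.9 mg

Calcium per g fat: broccoli 72, bell pepper 22, chickpeas 12.5, almonds 7.643.
Take 3 servings of broccoli: uses 3 g fat, +216.0 mg calcium (running total 216.0 mg).
Take 3 servings of bell pepper: uses 3 g fat, +66.0 mg calcium (running total 282.0 mg).
Take 3 servings of chickpeas: uses 12 g fat, +150.0 mg calcium (running total 432.0 mg).
Take 2.214 servings of almonds: uses 31 g fat, +236.9 mg calcium (running total 668.9 mg).
Greedy by best ratio exhausts the fat allowance optimally: 668.9 mg.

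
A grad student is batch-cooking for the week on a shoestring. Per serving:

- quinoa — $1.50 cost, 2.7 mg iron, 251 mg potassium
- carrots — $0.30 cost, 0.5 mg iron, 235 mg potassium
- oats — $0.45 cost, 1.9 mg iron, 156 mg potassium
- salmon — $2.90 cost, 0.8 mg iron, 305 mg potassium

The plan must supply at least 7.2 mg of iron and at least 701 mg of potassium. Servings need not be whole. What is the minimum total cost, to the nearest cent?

This is a tiny linear program; its minimum lies at a vertex of the feasible set. List the vertices and price them.
quinoa only: max(7.2/2.7, 701/251) = 2.793 servings → $4.19.
carrots only: max(7.2/0.5, 701/235) = 14.4 servings → $4.32.
oats only: max(7.2/1.9, 701/156) = 4.494 servings → $2.02.
salmon only: max(7.2/0.8, 701/305) = 9 servings → $26.10.
quinoa + carrots with both tight: 2.636 servings and 0.168 servings → $4.00.
quinoa + oats with both targets exact would need a negative amount; discard.
quinoa + salmon with both tight: 2.626 servings and 0.1373 servings → $4.34.
carrots + oats with both tight: 0.5664 servings and 3.64 servings → $1.81.
carrots + salmon: intersection lies outside the first quadrant.
oats + salmon with both tight: 3.596 servings and 0.459 servings → $2.95.
The minimum over all feasible corners is $1.81.

$1.81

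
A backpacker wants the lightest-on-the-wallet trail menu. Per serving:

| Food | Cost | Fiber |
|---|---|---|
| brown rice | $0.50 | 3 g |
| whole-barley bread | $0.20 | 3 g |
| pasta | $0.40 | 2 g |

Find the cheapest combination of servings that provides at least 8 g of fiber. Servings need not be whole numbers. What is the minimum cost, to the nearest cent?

$0.53

Cost per g of fiber: whole-barley bread $0.0667, brown rice $0.1667, pasta $0.2000.
With no serving limits, use only whole-barley bread: 8 g / 3 g = 2.667 servings × $0.20 = $0.53.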